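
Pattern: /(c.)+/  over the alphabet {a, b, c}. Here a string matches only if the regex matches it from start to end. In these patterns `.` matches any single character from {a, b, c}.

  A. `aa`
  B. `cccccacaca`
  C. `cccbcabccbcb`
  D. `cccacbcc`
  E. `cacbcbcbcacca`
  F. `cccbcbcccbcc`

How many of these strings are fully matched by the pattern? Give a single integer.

A → no match — must start with `c`
B → match
C → no match
D → match
E → no match
F → match
Total matched: 3

3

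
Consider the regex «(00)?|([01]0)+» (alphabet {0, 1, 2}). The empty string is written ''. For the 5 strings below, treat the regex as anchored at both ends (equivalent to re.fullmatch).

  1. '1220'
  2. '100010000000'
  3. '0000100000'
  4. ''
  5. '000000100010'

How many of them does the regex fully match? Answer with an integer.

1 → no match
2 → match
3 → match
4 → match
5 → match
Total matched: 4

4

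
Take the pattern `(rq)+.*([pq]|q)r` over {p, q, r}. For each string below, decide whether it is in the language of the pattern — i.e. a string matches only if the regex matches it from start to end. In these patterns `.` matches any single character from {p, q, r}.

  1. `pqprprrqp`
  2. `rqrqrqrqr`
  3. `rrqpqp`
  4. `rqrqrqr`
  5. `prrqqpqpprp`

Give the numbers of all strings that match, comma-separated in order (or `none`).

2, 4

1. `pqprprrqp` → no match — must start with `rq`
2. `rqrqrqrqr` → match
3. `rrqpqp` → no match — must start with `rq`
4. `rqrqrqr` → match
5. `prrqqpqpprp` → no match — must start with `rq`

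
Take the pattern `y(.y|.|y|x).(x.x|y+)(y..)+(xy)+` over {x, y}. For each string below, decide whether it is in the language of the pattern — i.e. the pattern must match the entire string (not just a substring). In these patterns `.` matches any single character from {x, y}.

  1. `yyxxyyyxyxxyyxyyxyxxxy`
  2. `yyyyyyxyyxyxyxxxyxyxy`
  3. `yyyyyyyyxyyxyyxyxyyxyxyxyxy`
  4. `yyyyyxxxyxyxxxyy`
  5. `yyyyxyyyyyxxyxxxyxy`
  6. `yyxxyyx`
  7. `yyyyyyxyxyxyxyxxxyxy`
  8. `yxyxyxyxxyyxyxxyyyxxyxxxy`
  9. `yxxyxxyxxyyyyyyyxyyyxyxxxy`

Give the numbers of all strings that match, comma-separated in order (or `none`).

3

1 → no match
2 → no match
3 → match
4 → no match — must end with `xy`
5 → no match
6 → no match — must end with `xy`
7 → no match
8 → no match
9 → no match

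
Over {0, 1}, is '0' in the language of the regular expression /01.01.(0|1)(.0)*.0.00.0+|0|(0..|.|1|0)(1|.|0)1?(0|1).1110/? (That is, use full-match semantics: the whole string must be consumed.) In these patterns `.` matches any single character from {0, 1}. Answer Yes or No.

Yes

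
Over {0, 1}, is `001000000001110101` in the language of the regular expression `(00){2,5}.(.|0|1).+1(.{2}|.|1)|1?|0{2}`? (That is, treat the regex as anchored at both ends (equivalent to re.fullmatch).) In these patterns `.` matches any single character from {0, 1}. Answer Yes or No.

No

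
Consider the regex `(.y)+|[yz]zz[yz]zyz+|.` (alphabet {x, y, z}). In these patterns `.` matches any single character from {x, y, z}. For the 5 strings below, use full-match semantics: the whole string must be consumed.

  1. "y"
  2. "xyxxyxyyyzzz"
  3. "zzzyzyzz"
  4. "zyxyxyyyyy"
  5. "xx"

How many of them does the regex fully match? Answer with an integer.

3

1. "y" → match
2. "xyxxyxyyyzzz" → no match
3. "zzzyzyzz" → match
4. "zyxyxyyyyy" → match
5. "xx" → no match
Total matched: 3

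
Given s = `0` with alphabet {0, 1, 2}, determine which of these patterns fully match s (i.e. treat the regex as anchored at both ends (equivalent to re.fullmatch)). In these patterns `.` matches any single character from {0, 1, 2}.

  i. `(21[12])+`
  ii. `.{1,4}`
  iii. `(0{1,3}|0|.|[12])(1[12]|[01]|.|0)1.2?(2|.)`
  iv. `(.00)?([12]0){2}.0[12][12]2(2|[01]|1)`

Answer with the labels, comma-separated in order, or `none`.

i → no match — must start with `21`
ii → match
iii → no match
iv → no match

ii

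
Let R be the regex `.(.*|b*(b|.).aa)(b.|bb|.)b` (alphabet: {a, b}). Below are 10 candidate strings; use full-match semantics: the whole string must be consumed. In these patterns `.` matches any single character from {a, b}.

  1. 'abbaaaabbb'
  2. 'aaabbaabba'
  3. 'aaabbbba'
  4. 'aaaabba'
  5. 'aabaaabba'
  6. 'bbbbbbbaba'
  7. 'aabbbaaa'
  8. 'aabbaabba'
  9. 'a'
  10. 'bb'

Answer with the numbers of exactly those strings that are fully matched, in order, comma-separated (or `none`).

1 → match
2 → no match — must end with 'b'
3 → no match — must end with 'b'
4 → no match — must end with 'b'
5 → no match — must end with 'b'
6 → no match — must end with 'b'
7 → no match — must end with 'b'
8 → no match — must end with 'b'
9 → no match — must end with 'b'
10 → no match

1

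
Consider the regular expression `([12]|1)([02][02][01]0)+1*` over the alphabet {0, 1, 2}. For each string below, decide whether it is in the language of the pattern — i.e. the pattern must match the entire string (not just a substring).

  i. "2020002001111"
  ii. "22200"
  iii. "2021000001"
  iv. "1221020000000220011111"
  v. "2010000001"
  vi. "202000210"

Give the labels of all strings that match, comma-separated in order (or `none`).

i, ii, iii, iv, vi

i → match
ii → match
iii → match
iv → match
v → no match
vi → match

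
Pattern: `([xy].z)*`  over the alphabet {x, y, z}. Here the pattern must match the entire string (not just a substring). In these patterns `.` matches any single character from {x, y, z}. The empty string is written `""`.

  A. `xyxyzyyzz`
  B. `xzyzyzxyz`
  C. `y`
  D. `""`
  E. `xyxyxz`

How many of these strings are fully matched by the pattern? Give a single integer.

A → no match
B → no match
C → no match
D → match
E → no match
Total matched: 1

1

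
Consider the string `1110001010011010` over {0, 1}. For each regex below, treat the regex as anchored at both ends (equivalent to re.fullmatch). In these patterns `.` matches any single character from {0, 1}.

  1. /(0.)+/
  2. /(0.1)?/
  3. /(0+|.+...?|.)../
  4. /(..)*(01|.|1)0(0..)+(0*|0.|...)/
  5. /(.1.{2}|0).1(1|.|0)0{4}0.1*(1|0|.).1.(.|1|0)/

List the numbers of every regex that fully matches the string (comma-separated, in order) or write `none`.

1 → no match — must start with `0`
2 → no match
3 → match
4 → match
5 → no match

3, 4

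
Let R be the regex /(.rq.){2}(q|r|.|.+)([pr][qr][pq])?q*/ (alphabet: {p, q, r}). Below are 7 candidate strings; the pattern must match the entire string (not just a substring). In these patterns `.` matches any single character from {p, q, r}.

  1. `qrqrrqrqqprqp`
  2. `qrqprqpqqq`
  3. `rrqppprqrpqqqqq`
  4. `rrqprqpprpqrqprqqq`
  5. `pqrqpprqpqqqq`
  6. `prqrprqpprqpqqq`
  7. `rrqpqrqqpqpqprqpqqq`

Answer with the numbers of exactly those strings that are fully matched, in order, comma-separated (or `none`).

6, 7

1 → no match
2. `qrqprqpqqq` → no match
3 → no match
4 → no match
5 → no match
6 → match
7 → match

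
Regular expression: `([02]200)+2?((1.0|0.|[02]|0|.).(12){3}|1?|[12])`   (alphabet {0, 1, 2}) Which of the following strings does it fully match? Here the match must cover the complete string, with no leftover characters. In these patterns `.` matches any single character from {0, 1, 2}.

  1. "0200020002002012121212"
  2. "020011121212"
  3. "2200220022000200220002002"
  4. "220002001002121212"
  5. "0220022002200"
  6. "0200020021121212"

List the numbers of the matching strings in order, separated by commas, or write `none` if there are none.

1, 2, 3, 4, 6

1 → match
2. "020011121212" → match
3 → match
4 → match
5 → no match
6 → match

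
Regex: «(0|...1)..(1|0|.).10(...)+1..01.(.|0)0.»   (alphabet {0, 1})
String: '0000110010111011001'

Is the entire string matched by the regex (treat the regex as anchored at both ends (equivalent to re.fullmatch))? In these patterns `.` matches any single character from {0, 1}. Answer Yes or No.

Yes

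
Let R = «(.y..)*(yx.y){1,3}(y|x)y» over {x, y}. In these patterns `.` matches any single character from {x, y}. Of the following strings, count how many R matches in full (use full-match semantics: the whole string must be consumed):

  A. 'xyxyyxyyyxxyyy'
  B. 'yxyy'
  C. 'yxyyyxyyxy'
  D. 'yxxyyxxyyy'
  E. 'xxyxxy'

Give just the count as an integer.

A → match
B → no match
C → match
D → match
E → no match
Total matched: 3

3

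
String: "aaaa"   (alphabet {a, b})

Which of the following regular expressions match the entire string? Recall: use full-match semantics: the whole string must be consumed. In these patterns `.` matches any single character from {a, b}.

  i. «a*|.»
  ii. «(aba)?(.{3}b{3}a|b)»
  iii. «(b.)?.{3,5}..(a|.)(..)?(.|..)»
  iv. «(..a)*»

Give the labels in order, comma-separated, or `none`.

i → match
ii → no match
iii → no match
iv → no match

i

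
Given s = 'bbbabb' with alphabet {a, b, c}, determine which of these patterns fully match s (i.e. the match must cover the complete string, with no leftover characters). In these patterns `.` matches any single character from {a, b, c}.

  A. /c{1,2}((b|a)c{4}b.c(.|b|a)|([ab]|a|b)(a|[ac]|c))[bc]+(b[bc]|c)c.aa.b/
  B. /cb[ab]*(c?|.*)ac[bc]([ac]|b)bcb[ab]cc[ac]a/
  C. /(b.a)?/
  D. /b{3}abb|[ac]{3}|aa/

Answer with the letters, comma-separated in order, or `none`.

D

A → no match — must start with 'c'
B → no match — must start with 'cb'
C → no match
D → match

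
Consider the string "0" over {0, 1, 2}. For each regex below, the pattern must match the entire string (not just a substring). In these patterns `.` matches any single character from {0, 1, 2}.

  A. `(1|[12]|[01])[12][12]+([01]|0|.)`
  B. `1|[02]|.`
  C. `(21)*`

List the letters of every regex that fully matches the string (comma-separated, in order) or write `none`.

A → no match
B → match
C → no match

B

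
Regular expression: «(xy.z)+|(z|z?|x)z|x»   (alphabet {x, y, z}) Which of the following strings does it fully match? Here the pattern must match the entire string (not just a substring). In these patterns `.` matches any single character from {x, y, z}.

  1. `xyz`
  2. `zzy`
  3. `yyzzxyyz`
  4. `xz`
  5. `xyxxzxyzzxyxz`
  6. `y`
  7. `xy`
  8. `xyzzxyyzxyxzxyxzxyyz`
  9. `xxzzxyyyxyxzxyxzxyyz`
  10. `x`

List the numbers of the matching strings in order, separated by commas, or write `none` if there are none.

4, 8, 10

1 → no match
2 → no match
3 → no match
4 → match
5 → no match
6 → no match
7 → no match
8 → match
9 → no match
10 → match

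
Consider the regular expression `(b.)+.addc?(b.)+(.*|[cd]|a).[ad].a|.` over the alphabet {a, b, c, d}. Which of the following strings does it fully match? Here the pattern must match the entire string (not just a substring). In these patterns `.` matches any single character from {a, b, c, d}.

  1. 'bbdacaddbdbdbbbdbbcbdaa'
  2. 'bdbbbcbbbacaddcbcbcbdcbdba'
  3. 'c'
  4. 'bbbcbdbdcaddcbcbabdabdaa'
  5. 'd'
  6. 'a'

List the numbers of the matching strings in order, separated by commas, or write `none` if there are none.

1 → no match
2 → match
3 → match
4 → match
5 → match
6 → match

2, 3, 4, 5, 6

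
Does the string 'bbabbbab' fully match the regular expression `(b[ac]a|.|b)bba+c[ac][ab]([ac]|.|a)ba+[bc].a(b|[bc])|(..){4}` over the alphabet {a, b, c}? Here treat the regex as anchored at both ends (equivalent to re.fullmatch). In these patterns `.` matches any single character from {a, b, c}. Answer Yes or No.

Yes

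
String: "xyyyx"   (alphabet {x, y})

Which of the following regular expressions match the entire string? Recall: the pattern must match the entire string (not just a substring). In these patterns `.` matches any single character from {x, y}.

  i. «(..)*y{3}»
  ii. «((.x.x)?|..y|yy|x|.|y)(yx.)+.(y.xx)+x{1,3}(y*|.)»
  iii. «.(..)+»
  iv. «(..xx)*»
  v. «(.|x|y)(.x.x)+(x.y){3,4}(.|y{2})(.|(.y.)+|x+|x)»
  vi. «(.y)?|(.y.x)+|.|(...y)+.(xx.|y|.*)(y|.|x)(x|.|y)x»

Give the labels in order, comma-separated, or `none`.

iii

i → no match — must end with "y"
ii → no match
iii → match
iv → no match
v → no match
vi → no match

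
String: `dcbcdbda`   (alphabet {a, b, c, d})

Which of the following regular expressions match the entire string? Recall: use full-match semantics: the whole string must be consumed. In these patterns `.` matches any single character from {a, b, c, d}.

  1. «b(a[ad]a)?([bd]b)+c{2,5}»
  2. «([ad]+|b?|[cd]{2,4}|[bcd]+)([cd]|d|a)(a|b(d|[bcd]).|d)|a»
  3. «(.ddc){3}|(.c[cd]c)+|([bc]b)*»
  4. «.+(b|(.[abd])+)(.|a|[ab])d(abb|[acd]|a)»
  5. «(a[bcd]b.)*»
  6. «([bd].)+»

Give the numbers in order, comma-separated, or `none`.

1 → no match — must start with `b`
2 → match
3 → no match
4 → match
5 → no match
6 → match

2, 4, 6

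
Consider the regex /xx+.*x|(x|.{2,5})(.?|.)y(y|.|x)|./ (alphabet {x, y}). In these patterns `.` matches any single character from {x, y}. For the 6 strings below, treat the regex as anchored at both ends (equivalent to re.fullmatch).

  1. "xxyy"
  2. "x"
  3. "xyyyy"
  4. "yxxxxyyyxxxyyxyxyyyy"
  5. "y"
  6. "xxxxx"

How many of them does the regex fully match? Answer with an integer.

1 → match
2 → match
3 → match
4 → no match
5 → match
6 → match
Total matched: 5

5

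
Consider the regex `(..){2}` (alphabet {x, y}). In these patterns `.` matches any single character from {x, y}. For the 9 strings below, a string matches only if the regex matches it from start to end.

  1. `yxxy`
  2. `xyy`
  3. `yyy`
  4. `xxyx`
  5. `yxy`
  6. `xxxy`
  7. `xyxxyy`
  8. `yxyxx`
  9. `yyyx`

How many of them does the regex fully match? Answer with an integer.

4

1. `yxxy` → match
2. `xyy` → no match
3. `yyy` → no match
4. `xxyx` → match
5. `yxy` → no match
6. `xxxy` → match
7. `xyxxyy` → no match
8. `yxyxx` → no match
9. `yyyx` → match
Total matched: 4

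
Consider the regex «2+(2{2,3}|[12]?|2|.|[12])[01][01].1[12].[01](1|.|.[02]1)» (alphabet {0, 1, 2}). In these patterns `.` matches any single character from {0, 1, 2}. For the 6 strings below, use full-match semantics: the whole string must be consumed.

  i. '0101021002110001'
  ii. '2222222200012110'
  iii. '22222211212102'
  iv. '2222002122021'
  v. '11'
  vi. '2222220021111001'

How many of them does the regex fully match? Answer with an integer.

3

i → no match — must start with '2'
ii → match
iii → match
iv → no match
v → no match — must start with '2'
vi → match
Total matched: 3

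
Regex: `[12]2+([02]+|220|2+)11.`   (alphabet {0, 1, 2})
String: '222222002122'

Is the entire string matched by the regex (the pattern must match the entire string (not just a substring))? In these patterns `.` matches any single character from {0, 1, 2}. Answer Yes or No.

No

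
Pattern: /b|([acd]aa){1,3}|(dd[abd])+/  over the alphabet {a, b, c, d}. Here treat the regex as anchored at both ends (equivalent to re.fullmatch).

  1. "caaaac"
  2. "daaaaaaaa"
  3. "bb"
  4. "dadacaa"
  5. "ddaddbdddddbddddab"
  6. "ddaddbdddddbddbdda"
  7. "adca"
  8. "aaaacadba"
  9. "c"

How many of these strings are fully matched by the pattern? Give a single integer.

1 → no match
2 → match
3 → no match
4 → no match
5 → no match
6 → match
7 → no match
8 → no match
9 → no match
Total matched: 2

2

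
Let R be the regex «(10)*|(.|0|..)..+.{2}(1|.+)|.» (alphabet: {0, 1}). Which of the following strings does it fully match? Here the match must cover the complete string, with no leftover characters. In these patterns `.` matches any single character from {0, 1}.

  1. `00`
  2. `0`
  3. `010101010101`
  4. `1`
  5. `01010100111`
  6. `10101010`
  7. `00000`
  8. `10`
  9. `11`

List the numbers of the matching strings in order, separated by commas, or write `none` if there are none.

1. `00` → no match
2. `0` → match
3. `010101010101` → match
4. `1` → match
5. `01010100111` → match
6. `10101010` → match
7. `00000` → no match
8. `10` → match
9. `11` → no match

2, 3, 4, 5, 6, 8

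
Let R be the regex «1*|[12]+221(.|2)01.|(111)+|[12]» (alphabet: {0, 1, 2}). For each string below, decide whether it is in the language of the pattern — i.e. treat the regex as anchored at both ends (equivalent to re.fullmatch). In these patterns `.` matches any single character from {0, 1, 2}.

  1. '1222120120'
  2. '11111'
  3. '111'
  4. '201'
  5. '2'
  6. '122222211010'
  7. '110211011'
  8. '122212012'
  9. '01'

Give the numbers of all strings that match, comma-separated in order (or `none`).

1 → no match
2 → match
3 → match
4 → no match
5 → match
6 → match
7 → no match
8 → match
9 → no match

2, 3, 5, 6, 8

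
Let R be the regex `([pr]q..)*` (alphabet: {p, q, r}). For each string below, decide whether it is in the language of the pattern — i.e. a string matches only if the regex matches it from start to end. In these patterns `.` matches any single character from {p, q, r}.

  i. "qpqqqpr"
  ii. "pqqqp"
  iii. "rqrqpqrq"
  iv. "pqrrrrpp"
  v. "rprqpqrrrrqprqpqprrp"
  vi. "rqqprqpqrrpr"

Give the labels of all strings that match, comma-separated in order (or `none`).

i → no match
ii → no match
iii → match
iv → no match
v → no match
vi → no match

iii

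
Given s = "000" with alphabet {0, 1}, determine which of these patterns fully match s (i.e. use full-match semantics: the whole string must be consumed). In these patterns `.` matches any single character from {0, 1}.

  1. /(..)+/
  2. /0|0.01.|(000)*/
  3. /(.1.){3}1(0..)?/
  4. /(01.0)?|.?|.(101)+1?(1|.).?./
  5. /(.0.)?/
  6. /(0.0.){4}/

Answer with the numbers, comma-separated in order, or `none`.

1 → no match
2 → match
3 → no match
4 → no match
5 → match
6 → no match

2, 5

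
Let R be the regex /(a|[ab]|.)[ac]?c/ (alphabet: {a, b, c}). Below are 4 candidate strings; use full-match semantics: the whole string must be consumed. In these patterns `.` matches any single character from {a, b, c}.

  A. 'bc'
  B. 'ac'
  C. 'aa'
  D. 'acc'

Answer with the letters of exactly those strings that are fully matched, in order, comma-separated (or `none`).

A, B, D

A → match
B → match
C → no match — must end with 'c'
D → match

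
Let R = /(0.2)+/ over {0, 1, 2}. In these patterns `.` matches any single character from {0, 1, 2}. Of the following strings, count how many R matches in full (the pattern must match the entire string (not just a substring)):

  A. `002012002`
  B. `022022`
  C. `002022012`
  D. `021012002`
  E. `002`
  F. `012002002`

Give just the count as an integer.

5

A → match
B → match
C → match
D → no match
E → match
F → match
Total matched: 5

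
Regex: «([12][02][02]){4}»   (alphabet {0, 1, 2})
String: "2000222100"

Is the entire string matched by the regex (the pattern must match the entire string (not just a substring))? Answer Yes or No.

No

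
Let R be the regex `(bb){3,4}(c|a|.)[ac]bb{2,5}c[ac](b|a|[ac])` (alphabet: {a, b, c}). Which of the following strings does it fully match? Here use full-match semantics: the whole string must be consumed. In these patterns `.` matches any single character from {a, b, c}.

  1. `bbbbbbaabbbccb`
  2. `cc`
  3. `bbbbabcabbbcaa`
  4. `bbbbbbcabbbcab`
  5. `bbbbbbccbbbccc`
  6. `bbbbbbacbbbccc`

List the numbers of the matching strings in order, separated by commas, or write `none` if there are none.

1 → match
2. `cc` → no match — must start with `bb`
3 → no match
4 → match
5 → match
6 → match

1, 4, 5, 6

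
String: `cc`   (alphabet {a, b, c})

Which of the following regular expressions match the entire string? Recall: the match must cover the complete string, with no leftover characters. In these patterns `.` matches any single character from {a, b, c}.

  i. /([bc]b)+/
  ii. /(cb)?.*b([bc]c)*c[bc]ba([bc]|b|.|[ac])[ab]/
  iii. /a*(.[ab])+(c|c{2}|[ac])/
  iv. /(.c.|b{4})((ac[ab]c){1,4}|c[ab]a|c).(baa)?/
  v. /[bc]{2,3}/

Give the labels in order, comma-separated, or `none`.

i → no match — must end with `b`
ii → no match
iii → no match
iv → no match
v → match

v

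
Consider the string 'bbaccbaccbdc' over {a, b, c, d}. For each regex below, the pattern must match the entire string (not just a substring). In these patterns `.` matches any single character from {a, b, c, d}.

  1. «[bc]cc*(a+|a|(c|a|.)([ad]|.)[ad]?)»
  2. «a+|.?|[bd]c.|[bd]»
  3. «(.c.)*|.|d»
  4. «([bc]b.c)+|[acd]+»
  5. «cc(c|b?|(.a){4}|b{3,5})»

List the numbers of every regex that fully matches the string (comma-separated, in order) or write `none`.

1 → no match
2 → no match
3 → no match
4 → match
5 → no match — must start with 'cc'

4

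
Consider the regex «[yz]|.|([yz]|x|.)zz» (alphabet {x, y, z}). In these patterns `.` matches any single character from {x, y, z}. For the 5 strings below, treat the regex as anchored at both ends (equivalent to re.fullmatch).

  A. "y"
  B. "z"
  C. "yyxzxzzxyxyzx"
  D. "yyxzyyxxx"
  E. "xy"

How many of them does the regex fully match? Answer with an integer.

2

A → match
B → match
C → no match
D → no match
E → no match
Total matched: 2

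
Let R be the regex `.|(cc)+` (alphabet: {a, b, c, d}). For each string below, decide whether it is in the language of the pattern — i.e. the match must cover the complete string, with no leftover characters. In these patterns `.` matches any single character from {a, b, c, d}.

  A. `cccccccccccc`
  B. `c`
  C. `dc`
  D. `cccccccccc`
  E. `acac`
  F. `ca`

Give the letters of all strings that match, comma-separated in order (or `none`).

A → match
B → match
C → no match
D → match
E → no match
F → no match

A, B, D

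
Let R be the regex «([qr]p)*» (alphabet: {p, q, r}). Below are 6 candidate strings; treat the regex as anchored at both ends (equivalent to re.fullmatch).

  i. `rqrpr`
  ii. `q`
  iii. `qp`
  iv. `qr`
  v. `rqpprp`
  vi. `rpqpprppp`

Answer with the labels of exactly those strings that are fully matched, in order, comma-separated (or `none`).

i. `rqrpr` → no match
ii. `q` → no match
iii. `qp` → match
iv. `qr` → no match
v. `rqpprp` → no match
vi. `rpqpprppp` → no match

iii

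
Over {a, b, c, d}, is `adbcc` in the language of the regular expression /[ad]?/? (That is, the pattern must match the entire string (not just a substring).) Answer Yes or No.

No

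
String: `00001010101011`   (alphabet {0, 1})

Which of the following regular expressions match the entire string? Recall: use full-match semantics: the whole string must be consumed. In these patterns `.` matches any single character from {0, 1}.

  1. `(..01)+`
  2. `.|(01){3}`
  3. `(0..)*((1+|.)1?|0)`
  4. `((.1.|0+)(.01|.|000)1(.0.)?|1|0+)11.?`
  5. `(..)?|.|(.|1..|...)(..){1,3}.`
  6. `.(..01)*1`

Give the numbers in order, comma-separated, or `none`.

6

1 → no match — must end with `01`
2 → no match
3 → no match
4 → no match
5 → no match
6 → match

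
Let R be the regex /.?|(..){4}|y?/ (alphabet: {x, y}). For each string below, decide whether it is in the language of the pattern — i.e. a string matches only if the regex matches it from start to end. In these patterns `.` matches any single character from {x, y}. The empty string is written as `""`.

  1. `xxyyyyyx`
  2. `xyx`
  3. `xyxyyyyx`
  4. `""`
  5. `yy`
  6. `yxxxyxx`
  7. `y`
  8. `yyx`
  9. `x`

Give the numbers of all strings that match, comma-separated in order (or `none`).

1, 3, 4, 7, 9

1. `xxyyyyyx` → match
2. `xyx` → no match
3. `xyxyyyyx` → match
4. `""` → match
5. `yy` → no match
6. `yxxxyxx` → no match
7. `y` → match
8. `yyx` → no match
9. `x` → match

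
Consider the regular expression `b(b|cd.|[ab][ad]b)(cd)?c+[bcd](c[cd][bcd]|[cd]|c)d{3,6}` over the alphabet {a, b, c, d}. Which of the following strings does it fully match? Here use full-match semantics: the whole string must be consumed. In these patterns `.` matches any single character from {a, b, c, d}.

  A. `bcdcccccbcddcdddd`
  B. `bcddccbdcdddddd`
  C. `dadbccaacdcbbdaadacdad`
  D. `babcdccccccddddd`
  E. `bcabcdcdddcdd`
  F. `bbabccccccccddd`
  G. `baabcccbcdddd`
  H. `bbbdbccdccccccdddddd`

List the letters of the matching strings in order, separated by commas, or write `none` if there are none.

F, G

A → no match
B → no match
C → no match — must start with `b`
D → no match
E → no match
F → match
G → match
H → no match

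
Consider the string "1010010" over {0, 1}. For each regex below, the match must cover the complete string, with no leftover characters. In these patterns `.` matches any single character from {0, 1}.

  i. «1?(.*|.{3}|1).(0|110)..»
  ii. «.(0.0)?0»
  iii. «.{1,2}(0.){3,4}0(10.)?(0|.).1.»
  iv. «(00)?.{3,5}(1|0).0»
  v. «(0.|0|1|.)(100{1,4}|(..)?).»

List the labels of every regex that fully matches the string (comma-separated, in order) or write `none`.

i, iv

i → match
ii → no match
iii → no match
iv → match
v → no match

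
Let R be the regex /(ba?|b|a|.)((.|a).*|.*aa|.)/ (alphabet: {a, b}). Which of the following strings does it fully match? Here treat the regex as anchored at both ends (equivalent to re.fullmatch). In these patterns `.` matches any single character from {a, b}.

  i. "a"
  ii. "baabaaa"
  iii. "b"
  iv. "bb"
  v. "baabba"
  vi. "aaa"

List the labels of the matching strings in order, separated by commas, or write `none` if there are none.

i → no match
ii → match
iii → no match
iv → match
v → match
vi → match

ii, iv, v, vi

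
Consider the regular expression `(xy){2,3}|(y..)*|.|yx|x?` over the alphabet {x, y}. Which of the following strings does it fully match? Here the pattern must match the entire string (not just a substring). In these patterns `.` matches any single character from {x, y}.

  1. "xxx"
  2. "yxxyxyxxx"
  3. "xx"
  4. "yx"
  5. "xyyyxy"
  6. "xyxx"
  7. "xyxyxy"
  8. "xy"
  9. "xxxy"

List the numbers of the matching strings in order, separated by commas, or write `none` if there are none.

4, 7

1. "xxx" → no match
2. "yxxyxyxxx" → no match
3. "xx" → no match
4. "yx" → match
5. "xyyyxy" → no match
6. "xyxx" → no match
7. "xyxyxy" → match
8. "xy" → no match
9. "xxxy" → no match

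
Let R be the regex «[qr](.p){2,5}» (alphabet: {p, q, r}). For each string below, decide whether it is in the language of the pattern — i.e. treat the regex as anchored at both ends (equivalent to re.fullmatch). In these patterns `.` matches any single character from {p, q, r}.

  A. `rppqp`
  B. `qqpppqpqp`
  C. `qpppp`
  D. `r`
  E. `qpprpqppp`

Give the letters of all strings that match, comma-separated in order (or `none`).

A, B, C, E

A → match
B → match
C → match
D → no match — must end with `p`
E → match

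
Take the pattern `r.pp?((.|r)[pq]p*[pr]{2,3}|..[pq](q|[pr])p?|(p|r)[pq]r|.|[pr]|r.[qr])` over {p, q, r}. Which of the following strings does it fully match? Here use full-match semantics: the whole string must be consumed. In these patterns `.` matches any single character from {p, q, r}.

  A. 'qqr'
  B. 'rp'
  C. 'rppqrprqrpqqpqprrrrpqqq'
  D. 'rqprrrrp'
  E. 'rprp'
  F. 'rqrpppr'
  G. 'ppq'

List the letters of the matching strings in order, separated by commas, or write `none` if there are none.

A → no match — must start with 'r'
B → no match
C → no match
D → no match
E → no match
F → no match
G → no match — must start with 'r'

none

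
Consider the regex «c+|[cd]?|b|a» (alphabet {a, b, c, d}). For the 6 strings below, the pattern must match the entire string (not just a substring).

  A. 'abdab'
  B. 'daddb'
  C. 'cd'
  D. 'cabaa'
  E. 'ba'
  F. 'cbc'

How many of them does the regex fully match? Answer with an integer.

A. 'abdab' → no match
B. 'daddb' → no match
C. 'cd' → no match
D. 'cabaa' → no match
E. 'ba' → no match
F. 'cbc' → no match
Total matched: 0

0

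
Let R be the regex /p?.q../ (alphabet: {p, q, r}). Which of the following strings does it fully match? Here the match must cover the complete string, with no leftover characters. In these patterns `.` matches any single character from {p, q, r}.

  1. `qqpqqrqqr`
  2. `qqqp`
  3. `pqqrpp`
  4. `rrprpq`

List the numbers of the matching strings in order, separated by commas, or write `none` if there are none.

2

1 → no match
2 → match
3 → no match
4 → no match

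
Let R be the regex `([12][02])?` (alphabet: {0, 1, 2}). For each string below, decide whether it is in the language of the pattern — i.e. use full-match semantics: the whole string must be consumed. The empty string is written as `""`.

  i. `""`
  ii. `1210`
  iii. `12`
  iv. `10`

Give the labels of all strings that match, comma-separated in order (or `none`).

i, iii, iv

i → match
ii → no match
iii → match
iv → match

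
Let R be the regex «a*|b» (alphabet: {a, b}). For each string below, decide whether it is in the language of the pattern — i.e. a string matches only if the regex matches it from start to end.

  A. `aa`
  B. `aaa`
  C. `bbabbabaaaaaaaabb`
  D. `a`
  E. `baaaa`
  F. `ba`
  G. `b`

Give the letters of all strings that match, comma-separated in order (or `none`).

A, B, D, G

A → match
B → match
C → no match
D → match
E → no match
F → no match
G → match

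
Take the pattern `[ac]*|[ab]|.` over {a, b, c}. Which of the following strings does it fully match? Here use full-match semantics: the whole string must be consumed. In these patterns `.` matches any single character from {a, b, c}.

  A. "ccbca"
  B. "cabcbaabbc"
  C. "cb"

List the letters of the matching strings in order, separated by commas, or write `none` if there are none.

A → no match
B → no match
C → no match

none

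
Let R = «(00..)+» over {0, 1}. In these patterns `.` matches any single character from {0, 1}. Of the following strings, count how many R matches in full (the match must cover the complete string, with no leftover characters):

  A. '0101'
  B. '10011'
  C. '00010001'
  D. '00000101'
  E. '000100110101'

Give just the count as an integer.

1

A → no match — must start with '00'
B → no match — must start with '00'
C → match
D → no match
E → no match
Total matched: 1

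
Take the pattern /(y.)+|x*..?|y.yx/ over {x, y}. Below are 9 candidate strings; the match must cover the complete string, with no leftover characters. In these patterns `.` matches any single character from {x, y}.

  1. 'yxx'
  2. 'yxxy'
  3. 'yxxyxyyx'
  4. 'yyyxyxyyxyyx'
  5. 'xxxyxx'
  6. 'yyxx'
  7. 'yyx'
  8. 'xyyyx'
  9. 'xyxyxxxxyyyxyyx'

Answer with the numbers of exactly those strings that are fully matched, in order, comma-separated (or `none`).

none

1 → no match
2 → no match
3 → no match
4 → no match
5 → no match
6 → no match
7 → no match
8 → no match
9 → no match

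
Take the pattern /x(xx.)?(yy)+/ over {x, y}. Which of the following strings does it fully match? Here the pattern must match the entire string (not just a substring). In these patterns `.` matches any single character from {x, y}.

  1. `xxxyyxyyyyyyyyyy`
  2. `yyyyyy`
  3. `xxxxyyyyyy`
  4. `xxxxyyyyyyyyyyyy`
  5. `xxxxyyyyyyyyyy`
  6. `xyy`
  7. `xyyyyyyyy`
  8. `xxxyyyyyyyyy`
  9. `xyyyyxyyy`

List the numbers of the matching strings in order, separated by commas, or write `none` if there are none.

3, 4, 5, 6, 7, 8

1 → no match
2. `yyyyyy` → no match — must start with `x`
3. `xxxxyyyyyy` → match
4 → match
5 → match
6. `xyy` → match
7. `xyyyyyyyy` → match
8. `xxxyyyyyyyyy` → match
9. `xyyyyxyyy` → no match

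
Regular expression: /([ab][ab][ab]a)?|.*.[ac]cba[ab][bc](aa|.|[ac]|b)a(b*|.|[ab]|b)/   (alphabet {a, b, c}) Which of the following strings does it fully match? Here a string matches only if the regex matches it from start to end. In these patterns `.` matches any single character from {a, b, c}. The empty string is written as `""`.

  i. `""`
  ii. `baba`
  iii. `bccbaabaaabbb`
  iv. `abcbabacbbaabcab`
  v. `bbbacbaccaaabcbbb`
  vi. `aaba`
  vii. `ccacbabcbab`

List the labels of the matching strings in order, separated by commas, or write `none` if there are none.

i, ii, iii, vi, vii

i → match
ii → match
iii → match
iv → no match
v → no match
vi → match
vii → match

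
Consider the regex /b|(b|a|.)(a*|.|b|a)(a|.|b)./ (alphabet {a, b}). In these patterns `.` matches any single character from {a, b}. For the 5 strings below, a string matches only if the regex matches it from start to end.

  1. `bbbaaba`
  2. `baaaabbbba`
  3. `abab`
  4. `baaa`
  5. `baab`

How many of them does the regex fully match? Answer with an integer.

3

1 → no match
2 → no match
3 → match
4 → match
5 → match
Total matched: 3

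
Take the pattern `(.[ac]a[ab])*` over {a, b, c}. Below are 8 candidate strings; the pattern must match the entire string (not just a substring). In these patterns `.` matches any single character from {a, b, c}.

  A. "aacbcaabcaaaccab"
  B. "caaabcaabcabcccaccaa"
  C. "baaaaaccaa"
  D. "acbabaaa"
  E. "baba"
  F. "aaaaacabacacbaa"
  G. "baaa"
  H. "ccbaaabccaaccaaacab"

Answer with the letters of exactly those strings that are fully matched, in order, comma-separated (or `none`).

G

A → no match
B → no match
C → no match
D → no match
E → no match
F → no match
G → match
H → no match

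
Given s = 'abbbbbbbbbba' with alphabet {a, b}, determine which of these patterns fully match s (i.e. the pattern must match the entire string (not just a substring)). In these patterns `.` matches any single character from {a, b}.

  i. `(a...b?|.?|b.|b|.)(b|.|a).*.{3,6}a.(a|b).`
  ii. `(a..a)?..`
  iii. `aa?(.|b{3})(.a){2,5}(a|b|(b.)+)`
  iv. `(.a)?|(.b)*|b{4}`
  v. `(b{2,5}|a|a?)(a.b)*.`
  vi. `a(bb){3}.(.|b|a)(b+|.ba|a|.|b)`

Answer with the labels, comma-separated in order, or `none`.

vi

i → no match
ii → no match
iii → no match
iv → no match
v → no match
vi → match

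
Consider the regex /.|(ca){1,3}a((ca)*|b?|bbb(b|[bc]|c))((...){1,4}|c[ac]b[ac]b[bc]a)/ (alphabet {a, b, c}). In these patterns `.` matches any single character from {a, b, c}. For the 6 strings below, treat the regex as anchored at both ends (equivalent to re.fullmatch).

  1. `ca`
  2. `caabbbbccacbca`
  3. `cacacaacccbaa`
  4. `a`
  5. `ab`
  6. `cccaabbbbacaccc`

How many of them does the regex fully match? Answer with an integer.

2

1 → no match
2 → no match
3 → match
4 → match
5 → no match
6 → no match
Total matched: 2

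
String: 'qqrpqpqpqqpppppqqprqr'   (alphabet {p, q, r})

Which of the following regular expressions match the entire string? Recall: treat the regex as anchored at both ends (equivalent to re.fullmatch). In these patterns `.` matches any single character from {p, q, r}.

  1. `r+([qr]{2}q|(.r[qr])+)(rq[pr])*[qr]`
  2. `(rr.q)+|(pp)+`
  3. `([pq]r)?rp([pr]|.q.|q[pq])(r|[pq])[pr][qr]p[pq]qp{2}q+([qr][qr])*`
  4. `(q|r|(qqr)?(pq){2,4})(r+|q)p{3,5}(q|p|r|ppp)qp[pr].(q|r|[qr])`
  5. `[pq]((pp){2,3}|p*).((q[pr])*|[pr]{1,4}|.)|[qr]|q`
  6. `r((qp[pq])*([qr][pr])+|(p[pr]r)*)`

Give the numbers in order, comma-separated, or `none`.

4

1 → no match — must start with 'r'
2 → no match
3 → no match
4 → match
5 → no match
6 → no match — must start with 'r'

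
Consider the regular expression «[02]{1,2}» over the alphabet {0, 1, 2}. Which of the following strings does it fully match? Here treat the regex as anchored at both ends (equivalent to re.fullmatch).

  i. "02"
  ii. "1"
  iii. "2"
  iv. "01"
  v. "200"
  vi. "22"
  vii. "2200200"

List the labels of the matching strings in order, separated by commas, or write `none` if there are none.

i. "02" → match
ii. "1" → no match
iii. "2" → match
iv. "01" → no match
v. "200" → no match
vi. "22" → match
vii. "2200200" → no match

i, iii, vi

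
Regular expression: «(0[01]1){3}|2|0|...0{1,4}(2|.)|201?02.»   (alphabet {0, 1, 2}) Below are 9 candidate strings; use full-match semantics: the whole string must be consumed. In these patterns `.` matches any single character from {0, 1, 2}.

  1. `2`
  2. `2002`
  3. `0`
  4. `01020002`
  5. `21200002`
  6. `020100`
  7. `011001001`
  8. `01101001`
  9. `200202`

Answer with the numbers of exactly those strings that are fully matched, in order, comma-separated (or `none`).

1 → match
2 → no match
3 → match
4 → no match
5 → match
6 → no match
7 → match
8 → no match
9 → no match

1, 3, 5, 7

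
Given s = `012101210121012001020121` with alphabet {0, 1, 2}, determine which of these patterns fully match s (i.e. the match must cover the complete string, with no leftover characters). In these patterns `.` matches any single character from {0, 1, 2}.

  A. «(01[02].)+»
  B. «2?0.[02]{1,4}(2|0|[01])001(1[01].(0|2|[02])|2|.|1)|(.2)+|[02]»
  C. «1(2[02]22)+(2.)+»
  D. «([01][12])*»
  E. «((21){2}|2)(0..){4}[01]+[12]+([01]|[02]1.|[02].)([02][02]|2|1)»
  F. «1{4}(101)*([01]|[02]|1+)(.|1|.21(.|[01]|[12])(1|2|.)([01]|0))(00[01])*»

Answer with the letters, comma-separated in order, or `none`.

A → match
B → no match
C → no match — must start with `12`
D → no match
E → no match
F → no match — must start with `1`

A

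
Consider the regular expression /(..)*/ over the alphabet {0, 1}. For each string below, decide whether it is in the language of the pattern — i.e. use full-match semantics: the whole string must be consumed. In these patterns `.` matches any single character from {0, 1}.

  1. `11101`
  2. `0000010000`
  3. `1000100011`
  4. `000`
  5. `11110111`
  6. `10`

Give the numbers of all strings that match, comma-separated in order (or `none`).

1. `11101` → no match
2. `0000010000` → match
3. `1000100011` → match
4. `000` → no match
5. `11110111` → match
6. `10` → match

2, 3, 5, 6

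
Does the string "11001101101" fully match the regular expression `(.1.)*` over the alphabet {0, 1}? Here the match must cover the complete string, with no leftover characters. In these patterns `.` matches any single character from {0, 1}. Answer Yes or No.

No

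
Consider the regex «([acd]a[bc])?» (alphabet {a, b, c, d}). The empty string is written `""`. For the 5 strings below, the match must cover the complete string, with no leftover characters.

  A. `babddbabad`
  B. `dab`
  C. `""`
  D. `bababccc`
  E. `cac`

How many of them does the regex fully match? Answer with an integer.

A → no match
B → match
C → match
D → no match
E → match
Total matched: 3

3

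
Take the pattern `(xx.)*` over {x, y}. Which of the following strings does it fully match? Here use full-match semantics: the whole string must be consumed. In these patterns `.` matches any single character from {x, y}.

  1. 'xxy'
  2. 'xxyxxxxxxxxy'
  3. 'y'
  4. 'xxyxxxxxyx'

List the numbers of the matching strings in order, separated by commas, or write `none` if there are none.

1, 2

1 → match
2 → match
3 → no match
4 → no match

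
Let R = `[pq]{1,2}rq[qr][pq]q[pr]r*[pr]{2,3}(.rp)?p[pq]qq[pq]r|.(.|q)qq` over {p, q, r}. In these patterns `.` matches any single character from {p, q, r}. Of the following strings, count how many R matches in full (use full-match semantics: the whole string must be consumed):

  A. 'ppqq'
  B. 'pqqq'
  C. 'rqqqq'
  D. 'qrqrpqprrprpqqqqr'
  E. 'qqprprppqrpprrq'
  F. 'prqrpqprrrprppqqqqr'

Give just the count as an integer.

A → match
B → match
C → no match
D → match
E → no match
F → match
Total matched: 4

4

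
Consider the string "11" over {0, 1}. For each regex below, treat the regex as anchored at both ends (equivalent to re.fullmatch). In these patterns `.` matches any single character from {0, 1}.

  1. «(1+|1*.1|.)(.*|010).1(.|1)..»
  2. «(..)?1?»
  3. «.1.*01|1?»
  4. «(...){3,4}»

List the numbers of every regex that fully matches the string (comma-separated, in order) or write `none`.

1 → no match
2 → match
3 → no match
4 → no match

2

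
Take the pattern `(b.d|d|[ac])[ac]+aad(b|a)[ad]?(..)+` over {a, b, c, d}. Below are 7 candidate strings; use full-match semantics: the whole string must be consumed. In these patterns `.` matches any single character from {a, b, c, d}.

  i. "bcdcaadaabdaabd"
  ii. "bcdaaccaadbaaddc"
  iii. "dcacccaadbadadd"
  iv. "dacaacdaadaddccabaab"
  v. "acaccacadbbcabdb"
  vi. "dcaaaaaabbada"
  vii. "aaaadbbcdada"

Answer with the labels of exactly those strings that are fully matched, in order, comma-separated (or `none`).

i → match
ii → match
iii → match
iv → no match
v → no match
vi → no match
vii → match

i, ii, iii, vii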